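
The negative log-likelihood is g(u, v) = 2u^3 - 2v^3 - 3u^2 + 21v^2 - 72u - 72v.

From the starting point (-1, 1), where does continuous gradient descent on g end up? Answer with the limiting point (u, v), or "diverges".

(4, 3)

g is separable, so gradient descent decouples: u follows -∂g/∂u, v follows -∂g/∂v.
∂g/∂u = 6(u - 4)(u + 3); at u=-1 this is -60, so u increases.
∂g/∂v = -6(v - 4)(v - 3); at v=1 this is -36, so v increases.
u converges to its nearest critical value 4 (a local min of the u-part); v converges to 3. The iterate converges to (4, 3).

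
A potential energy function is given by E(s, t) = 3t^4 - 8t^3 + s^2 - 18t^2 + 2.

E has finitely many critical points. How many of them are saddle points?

E separates as a function of s plus a function of t, so ∇E=0 decouples.
∂E/∂s = 2s = 0 at s ∈ {0}; ∂E/∂t = 12t(t - 3)(t + 1) = 0 at t ∈ {-1, 0, 3}.
The Hessian is diagonal: diag(E_ss, E_tt). Second derivatives: E_ss(0)=2; E_tt(-1)=48, E_tt(0)=-36, E_tt(3)=144.
Saddle points occur where the two diagonal entries have opposite signs: (0, 0). Count: 1.

1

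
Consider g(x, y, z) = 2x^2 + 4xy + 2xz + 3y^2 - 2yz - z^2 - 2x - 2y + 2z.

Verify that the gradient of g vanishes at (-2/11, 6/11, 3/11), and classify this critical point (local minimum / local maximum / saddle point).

∇g = (4x + 4y + 2z - 2, 4x + 6y - 2z - 2, 2x - 2y - 2z + 2); substituting (-2/11, 6/11, 3/11) gives ∇g = (0, 0, 0), so (-2/11, 6/11, 3/11) is indeed a critical point.
The Hessian is constant: H = [[4, 4, 2], [4, 6, -2], [2, -2, -2]].
Leading principal minors: Δ₁ = 4, Δ₂ = 8, Δ₃ = -88.
The minors fit neither the all-positive nor the alternating-sign pattern, so H is indefinite: a saddle point.

saddle point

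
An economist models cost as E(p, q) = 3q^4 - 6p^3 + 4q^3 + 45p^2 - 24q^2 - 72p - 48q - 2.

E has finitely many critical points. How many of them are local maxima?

1

E separates as a function of p plus a function of q, so ∇E=0 decouples.
∂E/∂p = -18(p - 4)(p - 1) = 0 at p ∈ {1, 4}; ∂E/∂q = 12(q - 2)(q + 1)(q + 2) = 0 at q ∈ {-2, -1, 2}.
The Hessian is diagonal: diag(E_pp, E_qq). Second derivatives: E_pp(1)=54, E_pp(4)=-54; E_qq(-2)=48, E_qq(-1)=-36, E_qq(2)=144.
Local maxima occur where both diagonal entries negative: (4, -1). Count: 1.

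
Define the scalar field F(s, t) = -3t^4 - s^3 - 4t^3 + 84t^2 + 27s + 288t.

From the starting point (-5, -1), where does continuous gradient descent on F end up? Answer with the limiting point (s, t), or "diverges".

(-3, -2)

F is separable, so gradient descent decouples: s follows -∂F/∂s, t follows -∂F/∂t.
∂F/∂s = -3(s - 3)(s + 3); at s=-5 this is -48, so s increases.
∂F/∂t = -12(t - 4)(t + 2)(t + 3); at t=-1 this is 120, so t decreases.
s converges to its nearest critical value -3 (a local min of the s-part); t converges to -2. The iterate converges to (-3, -2).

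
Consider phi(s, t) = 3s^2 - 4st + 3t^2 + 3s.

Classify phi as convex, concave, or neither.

convex

phi is quadratic, so its Hessian is the constant matrix H = [[6, -4], [-4, 6]].
det(H) = 20, tr(H) = 12.
det(H) > 0 and tr(H) > 0, so H is positive definite everywhere: convex.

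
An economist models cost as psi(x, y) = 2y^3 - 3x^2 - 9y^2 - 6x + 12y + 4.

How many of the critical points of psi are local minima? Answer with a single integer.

psi separates as a function of x plus a function of y, so ∇psi=0 decouples.
∂psi/∂x = -6(x + 1) = 0 at x ∈ {-1}; ∂psi/∂y = 6(y - 2)(y - 1) = 0 at y ∈ {1, 2}.
The Hessian is diagonal: diag(psi_xx, psi_yy). Second derivatives: psi_xx(-1)=-6; psi_yy(1)=-6, psi_yy(2)=6.
Local minima occur where both diagonal entries positive: none. Count: 0.

0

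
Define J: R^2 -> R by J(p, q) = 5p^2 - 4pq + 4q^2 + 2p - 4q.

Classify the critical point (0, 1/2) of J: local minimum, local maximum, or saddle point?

The Hessian of J is constant: H = [[10, -4], [-4, 8]].
det(H) = 10·8 − (-4)² = 64.
det(H) > 0 and tr(H) = 18 > 0, so H is positive definite and the point is a local minimum.

local minimum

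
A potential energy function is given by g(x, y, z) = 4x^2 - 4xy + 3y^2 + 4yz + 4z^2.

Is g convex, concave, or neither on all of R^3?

g is quadratic, so its Hessian is the constant matrix H = [[8, -4, 0], [-4, 6, 4], [0, 4, 8]].
Leading principal minors: 8, 32, 128.
All positive ⇒ H ≻ 0 ⇒ convex.

convex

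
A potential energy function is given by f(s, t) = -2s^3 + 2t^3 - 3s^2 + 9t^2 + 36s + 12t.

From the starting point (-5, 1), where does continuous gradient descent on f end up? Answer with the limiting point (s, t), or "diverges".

(-3, -1)

f is separable, so gradient descent decouples: s follows -∂f/∂s, t follows -∂f/∂t.
∂f/∂s = -6(s - 2)(s + 3); at s=-5 this is -84, so s increases.
∂f/∂t = 6(t + 1)(t + 2); at t=1 this is 36, so t decreases.
s converges to its nearest critical value -3 (a local min of the s-part); t converges to -1. The iterate converges to (-3, -1).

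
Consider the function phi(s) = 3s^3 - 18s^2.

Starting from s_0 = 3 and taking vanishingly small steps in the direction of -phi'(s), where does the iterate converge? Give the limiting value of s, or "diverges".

4

phi'(s) = 9s(s - 4), so phi'(3) = -27.
Gradient descent moves in the -phi' direction, i.e. s is increasing.
The nearest critical point in that direction is s = 4, where phi'' = 36 > 0 (a local minimum). The iterate converges there.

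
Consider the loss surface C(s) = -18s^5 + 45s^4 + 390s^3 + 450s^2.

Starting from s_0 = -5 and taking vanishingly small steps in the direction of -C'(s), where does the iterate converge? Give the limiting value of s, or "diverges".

-2

C'(s) = -90s(s - 5)(s + 1)(s + 2), so C'(-5) = -54000.
Gradient descent moves in the -C' direction, i.e. s is increasing.
The nearest critical point in that direction is s = -2, where C'' = 1260 > 0 (a local minimum). The iterate converges there.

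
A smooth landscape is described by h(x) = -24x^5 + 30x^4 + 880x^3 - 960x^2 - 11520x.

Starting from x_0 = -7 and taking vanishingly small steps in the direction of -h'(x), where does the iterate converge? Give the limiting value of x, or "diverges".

h'(x) = -120(x - 4)(x - 3)(x + 2)(x + 4), so h'(-7) = -198000.
Gradient descent moves in the -h' direction, i.e. x is increasing.
The nearest critical point in that direction is x = -4, where h'' = 13440 > 0 (a local minimum). The iterate converges there.

-4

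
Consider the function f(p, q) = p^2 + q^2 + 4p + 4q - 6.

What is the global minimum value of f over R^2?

-14

f(p,q) separates as A(p) + B(q) − 6, so its minimum is min A + min B − 6.
A'(p) = 2p + 4 vanishes at p ∈ {-2}; B'(q) = 2q + 4 vanishes at q ∈ {-2}.
Local minima of A (where A''>0): A(-2)=-4. Local minima of B: B(-2)=-4.
So the global minimum of f is A(-2) + B(-2) − 6 = -4 − 4 − 6 = -14, attained at (-2, -2).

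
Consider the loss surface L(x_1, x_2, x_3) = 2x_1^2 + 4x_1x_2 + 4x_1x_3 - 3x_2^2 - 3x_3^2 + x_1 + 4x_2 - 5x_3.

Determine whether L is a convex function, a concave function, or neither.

neither

L is quadratic, so its Hessian is the constant matrix H = [[4, 4, 4], [4, -6, 0], [4, 0, -6]].
Leading principal minors: 4, -40, 336.
Neither pattern holds ⇒ H is indefinite ⇒ neither convex nor concave.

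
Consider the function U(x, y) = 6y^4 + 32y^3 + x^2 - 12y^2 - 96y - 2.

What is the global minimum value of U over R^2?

-322

U(x,y) separates as P(x) + Q(y) − 2, so its minimum is min P + min Q − 2.
P'(x) = 2x vanishes at x ∈ {0}; Q'(y) = 24(y - 1)(y + 1)(y + 4) vanishes at y ∈ {-4, -1, 1}.
Local minima of P (where P''>0): P(0)=0. Local minima of Q: Q(-4)=-320, Q(1)=-70.
So the global minimum of U is P(0) + Q(-4) − 2 = 0 − 320 − 2 = -322, attained at (0, -4).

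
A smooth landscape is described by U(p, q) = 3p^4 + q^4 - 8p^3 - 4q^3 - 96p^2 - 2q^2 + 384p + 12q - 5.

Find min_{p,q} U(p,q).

-1806

U(p,q) separates as A(p) + B(q) − 5, so its minimum is min A + min B − 5.
A'(p) = 12(p - 4)(p - 2)(p + 4) vanishes at p ∈ {-4, 2, 4}; B'(q) = 4(q - 3)(q - 1)(q + 1) vanishes at q ∈ {-1, 1, 3}.
Local minima of A (where A''>0): A(-4)=-1792, A(4)=256. Local minima of B: B(-1)=-9, B(3)=-9.
So the global minimum of U is A(-4) + B(-1) − 5 = -1792 − 9 − 5 = -1806, attained at (-4, -1).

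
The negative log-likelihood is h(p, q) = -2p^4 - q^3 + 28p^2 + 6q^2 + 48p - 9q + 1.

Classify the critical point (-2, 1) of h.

saddle point

The mixed partial ∂²h/∂p∂q is 0, so the Hessian at any point is diag(h_pp, h_qq) = diag(8(-3p^2 + 7), 6(-q + 2)).
At (-2, 1): H = diag(-40, 6).
The eigenvalues have opposite signs, so H is indefinite: a saddle point.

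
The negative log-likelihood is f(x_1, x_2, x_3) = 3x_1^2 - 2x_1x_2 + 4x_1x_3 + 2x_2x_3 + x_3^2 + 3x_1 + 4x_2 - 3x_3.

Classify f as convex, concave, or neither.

neither

f is quadratic, so its Hessian is the constant matrix H = [[6, -2, 4], [-2, 0, 2], [4, 2, 2]].
Leading principal minors: 6, -4, -64.
Neither pattern holds ⇒ H is indefinite ⇒ neither convex nor concave.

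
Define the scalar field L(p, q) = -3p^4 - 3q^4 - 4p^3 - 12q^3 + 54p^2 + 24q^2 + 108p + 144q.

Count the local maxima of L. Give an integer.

L separates as a function of p plus a function of q, so ∇L=0 decouples.
∂L/∂p = -12(p - 3)(p + 1)(p + 3) = 0 at p ∈ {-3, -1, 3}; ∂L/∂q = -12(q - 2)(q + 2)(q + 3) = 0 at q ∈ {-3, -2, 2}.
The Hessian is diagonal: diag(L_pp, L_qq). Second derivatives: L_pp(-3)=-144, L_pp(-1)=96, L_pp(3)=-288; L_qq(-3)=-60, L_qq(-2)=48, L_qq(2)=-240.
Local maxima occur where both diagonal entries negative: (-3, -3), (-3, 2), (3, -3), (3, 2). Count: 4.

4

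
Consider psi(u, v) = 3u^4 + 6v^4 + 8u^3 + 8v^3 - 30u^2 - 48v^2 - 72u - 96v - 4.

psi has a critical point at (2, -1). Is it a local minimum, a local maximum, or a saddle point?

saddle point

The mixed partial ∂²psi/∂u∂v is 0, so the Hessian at any point is diag(psi_uu, psi_vv) = diag(12(3u^2 + 4u - 5), 24(3v^2 + 2v - 4)).
At (2, -1): H = diag(180, -72).
The eigenvalues have opposite signs, so H is indefinite: a saddle point.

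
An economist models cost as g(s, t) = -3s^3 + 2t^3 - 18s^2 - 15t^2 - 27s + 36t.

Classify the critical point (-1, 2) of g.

local maximum

The mixed partial ∂²g/∂s∂t is 0, so the Hessian at any point is diag(g_ss, g_tt) = diag(-18(s + 2), 6(2t - 5)).
At (-1, 2): H = diag(-18, -6).
Both eigenvalues are negative, so H is negative definite: a local maximum.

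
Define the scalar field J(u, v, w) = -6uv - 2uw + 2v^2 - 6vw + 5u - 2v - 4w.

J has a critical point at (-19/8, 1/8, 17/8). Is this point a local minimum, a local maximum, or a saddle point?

The Hessian is constant: H = [[0, -6, -2], [-6, 4, -6], [-2, -6, 0]].
Leading principal minors: Δ₁ = 0, Δ₂ = -36, Δ₃ = -160.
The minors fit neither the all-positive nor the alternating-sign pattern, so H is indefinite: a saddle point.

saddle point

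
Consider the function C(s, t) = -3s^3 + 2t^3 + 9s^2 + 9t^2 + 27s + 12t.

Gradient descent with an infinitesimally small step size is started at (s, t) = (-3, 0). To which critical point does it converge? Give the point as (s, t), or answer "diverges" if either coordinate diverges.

C is separable, so gradient descent decouples: s follows -∂C/∂s, t follows -∂C/∂t.
∂C/∂s = -9(s - 3)(s + 1); at s=-3 this is -108, so s increases.
∂C/∂t = 6(t + 1)(t + 2); at t=0 this is 12, so t decreases.
s converges to its nearest critical value -1 (a local min of the s-part); t converges to -1. The iterate converges to (-1, -1).

(-1, -1)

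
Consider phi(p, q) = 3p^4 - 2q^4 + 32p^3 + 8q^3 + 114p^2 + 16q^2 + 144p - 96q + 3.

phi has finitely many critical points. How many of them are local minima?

phi separates as a function of p plus a function of q, so ∇phi=0 decouples.
∂phi/∂p = 12(p + 1)(p + 3)(p + 4) = 0 at p ∈ {-4, -3, -1}; ∂phi/∂q = -8(q - 3)(q - 2)(q + 2) = 0 at q ∈ {-2, 2, 3}.
The Hessian is diagonal: diag(phi_pp, phi_qq). Second derivatives: phi_pp(-4)=36, phi_pp(-3)=-24, phi_pp(-1)=72; phi_qq(-2)=-160, phi_qq(2)=32, phi_qq(3)=-40.
Local minima occur where both diagonal entries positive: (-4, 2), (-1, 2). Count: 2.

2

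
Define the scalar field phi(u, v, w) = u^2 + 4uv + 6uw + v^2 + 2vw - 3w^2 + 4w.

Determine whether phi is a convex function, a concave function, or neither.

phi is quadratic, so its Hessian is the constant matrix H = [[2, 4, 6], [4, 2, 2], [6, 2, -6]].
Leading principal minors: 2, -12, 88.
Neither pattern holds ⇒ H is indefinite ⇒ neither convex nor concave.

neither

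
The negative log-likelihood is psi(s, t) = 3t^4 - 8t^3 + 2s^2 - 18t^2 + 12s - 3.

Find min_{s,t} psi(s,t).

-156

psi(s,t) separates as P(s) + Q(t) − 3, so its minimum is min P + min Q − 3.
P'(s) = 4s + 12 vanishes at s ∈ {-3}; Q'(t) = 12t(t - 3)(t + 1) vanishes at t ∈ {-1, 0, 3}.
Local minima of P (where P''>0): P(-3)=-18. Local minima of Q: Q(-1)=-7, Q(3)=-135.
So the global minimum of psi is P(-3) + Q(3) − 3 = -18 − 135 − 3 = -156, attained at (-3, 3).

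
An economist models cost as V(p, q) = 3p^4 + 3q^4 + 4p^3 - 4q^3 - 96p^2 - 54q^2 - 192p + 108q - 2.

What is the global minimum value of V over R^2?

-1741

V(p,q) separates as A(p) + B(q) − 2, so its minimum is min A + min B − 2.
A'(p) = 12(p - 4)(p + 1)(p + 4) vanishes at p ∈ {-4, -1, 4}; B'(q) = 12(q - 3)(q - 1)(q + 3) vanishes at q ∈ {-3, 1, 3}.
Local minima of A (where A''>0): A(-4)=-256, A(4)=-1280. Local minima of B: B(-3)=-459, B(3)=-27.
So the global minimum of V is A(4) + B(-3) − 2 = -1280 − 459 − 2 = -1741, attained at (4, -3).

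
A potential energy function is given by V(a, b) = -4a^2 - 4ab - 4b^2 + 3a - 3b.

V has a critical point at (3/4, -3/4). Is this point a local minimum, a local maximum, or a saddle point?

The Hessian of V is constant: H = [[-8, -4], [-4, -8]].
det(H) = (-8)·(-8) − (-4)² = 48.
det(H) > 0 and tr(H) = -16 < 0, so H is negative definite and the point is a local maximum.

local maximum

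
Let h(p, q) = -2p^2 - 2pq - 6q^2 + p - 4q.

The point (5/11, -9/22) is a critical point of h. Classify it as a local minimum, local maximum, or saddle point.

The Hessian of h is constant: H = [[-4, -2], [-2, -12]].
det(H) = (-4)·(-12) − (-2)² = 44.
det(H) > 0 and tr(H) = -16 < 0, so H is negative definite and the point is a local maximum.

local maximum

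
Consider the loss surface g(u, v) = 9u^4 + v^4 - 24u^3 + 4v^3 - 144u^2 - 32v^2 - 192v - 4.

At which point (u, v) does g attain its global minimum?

(4, 4)

g(u,v) separates as P(u) + Q(v) − 4, so its minimum is min P + min Q − 4.
P'(u) = 36u(u - 4)(u + 2) vanishes at u ∈ {-2, 0, 4}; Q'(v) = 4(v - 4)(v + 3)(v + 4) vanishes at v ∈ {-4, -3, 4}.
Local minima of P (where P''>0): P(-2)=-240, P(4)=-1536. Local minima of Q: Q(-4)=256, Q(4)=-768.
So the global minimum of g is P(4) + Q(4) − 4 = -1536 − 768 − 4 = -2308, attained at (4, 4).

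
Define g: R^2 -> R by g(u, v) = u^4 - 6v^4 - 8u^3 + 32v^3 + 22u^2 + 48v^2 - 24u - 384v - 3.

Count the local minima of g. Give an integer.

g separates as a function of u plus a function of v, so ∇g=0 decouples.
∂g/∂u = 4(u - 3)(u - 2)(u - 1) = 0 at u ∈ {1, 2, 3}; ∂g/∂v = -24(v - 4)(v - 2)(v + 2) = 0 at v ∈ {-2, 2, 4}.
The Hessian is diagonal: diag(g_uu, g_vv). Second derivatives: g_uu(1)=8, g_uu(2)=-4, g_uu(3)=8; g_vv(-2)=-576, g_vv(2)=192, g_vv(4)=-288.
Local minima occur where both diagonal entries positive: (1, 2), (3, 2). Count: 2.

2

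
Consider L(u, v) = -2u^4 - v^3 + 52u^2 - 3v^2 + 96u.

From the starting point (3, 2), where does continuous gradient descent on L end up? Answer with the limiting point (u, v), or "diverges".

diverges

L is separable, so gradient descent decouples: u follows -∂L/∂u, v follows -∂L/∂v.
∂L/∂u = -8(u - 4)(u + 1)(u + 3); at u=3 this is 192, so u decreases.
∂L/∂v = -3v(v + 2); at v=2 this is -24, so v increases.
The v-coordinate has no critical point in that direction and runs off to infinity.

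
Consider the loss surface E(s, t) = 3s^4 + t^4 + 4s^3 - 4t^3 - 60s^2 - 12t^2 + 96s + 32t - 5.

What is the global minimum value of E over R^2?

E(s,t) separates as P(s) + Q(t) − 5, so its minimum is min P + min Q − 5.
P'(s) = 12(s - 2)(s - 1)(s + 4) vanishes at s ∈ {-4, 1, 2}; Q'(t) = 4(t - 4)(t - 1)(t + 2) vanishes at t ∈ {-2, 1, 4}.
Local minima of P (where P''>0): P(-4)=-832, P(2)=32. Local minima of Q: Q(-2)=-64, Q(4)=-64.
So the global minimum of E is P(-4) + Q(-2) − 5 = -832 − 64 − 5 = -901, attained at (-4, -2).

-901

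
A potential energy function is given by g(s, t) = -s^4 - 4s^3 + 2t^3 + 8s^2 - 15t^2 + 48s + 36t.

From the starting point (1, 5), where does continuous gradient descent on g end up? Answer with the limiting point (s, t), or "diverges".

g is separable, so gradient descent decouples: s follows -∂g/∂s, t follows -∂g/∂t.
∂g/∂s = -4(s - 2)(s + 2)(s + 3); at s=1 this is 48, so s decreases.
∂g/∂t = 6(t - 3)(t - 2); at t=5 this is 36, so t decreases.
s converges to its nearest critical value -2 (a local min of the s-part); t converges to 3. The iterate converges to (-2, 3).

(-2, 3)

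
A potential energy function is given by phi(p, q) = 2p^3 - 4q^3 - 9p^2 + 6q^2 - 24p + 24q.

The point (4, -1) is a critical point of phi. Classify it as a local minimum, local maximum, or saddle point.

The mixed partial ∂²phi/∂p∂q is 0, so the Hessian at any point is diag(phi_pp, phi_qq) = diag(6(2p - 3), 12(-2q + 1)).
At (4, -1): H = diag(30, 36).
Both eigenvalues are positive, so H is positive definite: a local minimum.

local minimum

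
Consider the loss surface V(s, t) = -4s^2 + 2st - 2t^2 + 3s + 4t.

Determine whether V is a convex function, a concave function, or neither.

V is quadratic, so its Hessian is the constant matrix H = [[-8, 2], [2, -4]].
det(H) = 28, tr(H) = -12.
det(H) > 0 and tr(H) < 0, so H is negative definite everywhere: concave.

concave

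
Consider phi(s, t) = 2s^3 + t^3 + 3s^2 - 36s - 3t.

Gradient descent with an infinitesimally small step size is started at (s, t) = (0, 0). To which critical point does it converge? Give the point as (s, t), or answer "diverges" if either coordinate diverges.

phi is separable, so gradient descent decouples: s follows -∂phi/∂s, t follows -∂phi/∂t.
∂phi/∂s = 6(s - 2)(s + 3); at s=0 this is -36, so s increases.
∂phi/∂t = 3(t - 1)(t + 1); at t=0 this is -3, so t increases.
s converges to its nearest critical value 2 (a local min of the s-part); t converges to 1. The iterate converges to (2, 1).

(2, 1)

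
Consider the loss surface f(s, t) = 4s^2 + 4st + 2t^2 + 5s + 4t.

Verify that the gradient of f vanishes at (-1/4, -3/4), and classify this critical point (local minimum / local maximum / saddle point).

local minimum

∇f = (8s + 4t + 5, 4s + 4t + 4); substituting (-1/4, -3/4) gives ∇f = (0, 0), so (-1/4, -3/4) is indeed a critical point.
The Hessian of f is constant: H = [[8, 4], [4, 4]].
det(H) = 8·4 − 4² = 16.
det(H) > 0 and tr(H) = 12 > 0, so H is positive definite and the point is a local minimum.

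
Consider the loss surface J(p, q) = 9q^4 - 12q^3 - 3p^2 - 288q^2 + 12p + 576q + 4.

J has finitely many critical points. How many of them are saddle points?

2

J separates as a function of p plus a function of q, so ∇J=0 decouples.
∂J/∂p = -6(p - 2) = 0 at p ∈ {2}; ∂J/∂q = 36(q - 4)(q - 1)(q + 4) = 0 at q ∈ {-4, 1, 4}.
The Hessian is diagonal: diag(J_pp, J_qq). Second derivatives: J_pp(2)=-6; J_qq(-4)=1440, J_qq(1)=-540, J_qq(4)=864.
Saddle points occur where the two diagonal entries have opposite signs: (2, -4), (2, 4). Count: 2.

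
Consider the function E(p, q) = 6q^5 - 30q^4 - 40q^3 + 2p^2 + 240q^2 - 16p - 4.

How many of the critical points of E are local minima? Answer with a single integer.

2

E separates as a function of p plus a function of q, so ∇E=0 decouples.
∂E/∂p = 4(p - 4) = 0 at p ∈ {4}; ∂E/∂q = 30q(q - 4)(q - 2)(q + 2) = 0 at q ∈ {-2, 0, 2, 4}.
The Hessian is diagonal: diag(E_pp, E_qq). Second derivatives: E_pp(4)=4; E_qq(-2)=-1440, E_qq(0)=480, E_qq(2)=-480, E_qq(4)=1440.
Local minima occur where both diagonal entries positive: (4, 0), (4, 4). Count: 2.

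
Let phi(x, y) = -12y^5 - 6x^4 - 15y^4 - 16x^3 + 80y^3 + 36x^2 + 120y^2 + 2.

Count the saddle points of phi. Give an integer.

phi separates as a function of x plus a function of y, so ∇phi=0 decouples.
∂phi/∂x = -24x(x - 1)(x + 3) = 0 at x ∈ {-3, 0, 1}; ∂phi/∂y = -60y(y - 2)(y + 1)(y + 2) = 0 at y ∈ {-2, -1, 0, 2}.
The Hessian is diagonal: diag(phi_xx, phi_yy). Second derivatives: phi_xx(-3)=-288, phi_xx(0)=72, phi_xx(1)=-96; phi_yy(-2)=480, phi_yy(-1)=-180, phi_yy(0)=240, phi_yy(2)=-1440.
Saddle points occur where the two diagonal entries have opposite signs: (-3, -2), (-3, 0), (0, -1), (0, 2), (1, -2), (1, 0). Count: 6.

6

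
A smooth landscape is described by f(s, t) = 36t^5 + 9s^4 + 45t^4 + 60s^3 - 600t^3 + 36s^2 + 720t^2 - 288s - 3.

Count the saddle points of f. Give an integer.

f separates as a function of s plus a function of t, so ∇f=0 decouples.
∂f/∂s = 36(s - 1)(s + 2)(s + 4) = 0 at s ∈ {-4, -2, 1}; ∂f/∂t = 180t(t - 2)(t - 1)(t + 4) = 0 at t ∈ {-4, 0, 1, 2}.
The Hessian is diagonal: diag(f_ss, f_tt). Second derivatives: f_ss(-4)=360, f_ss(-2)=-216, f_ss(1)=540; f_tt(-4)=-21600, f_tt(0)=1440, f_tt(1)=-900, f_tt(2)=2160.
Saddle points occur where the two diagonal entries have opposite signs: (-4, -4), (-4, 1), (-2, 0), (-2, 2), (1, -4), (1, 1). Count: 6.

6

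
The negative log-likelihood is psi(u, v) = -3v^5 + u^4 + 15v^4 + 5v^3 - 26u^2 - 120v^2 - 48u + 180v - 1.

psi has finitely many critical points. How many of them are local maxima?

psi separates as a function of u plus a function of v, so ∇psi=0 decouples.
∂psi/∂u = 4(u - 4)(u + 1)(u + 3) = 0 at u ∈ {-3, -1, 4}; ∂psi/∂v = -15(v - 3)(v - 2)(v - 1)(v + 2) = 0 at v ∈ {-2, 1, 2, 3}.
The Hessian is diagonal: diag(psi_uu, psi_vv). Second derivatives: psi_uu(-3)=56, psi_uu(-1)=-40, psi_uu(4)=140; psi_vv(-2)=900, psi_vv(1)=-90, psi_vv(2)=60, psi_vv(3)=-150.
Local maxima occur where both diagonal entries negative: (-1, 1), (-1, 3). Count: 2.

2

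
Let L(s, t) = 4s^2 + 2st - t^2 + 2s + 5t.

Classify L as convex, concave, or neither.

L is quadratic, so its Hessian is the constant matrix H = [[8, 2], [2, -2]].
det(H) = -20, tr(H) = 6.
det(H) < 0, so H is indefinite: neither convex nor concave.

neither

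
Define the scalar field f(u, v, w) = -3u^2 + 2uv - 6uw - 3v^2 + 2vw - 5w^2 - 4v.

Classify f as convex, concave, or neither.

concave

f is quadratic, so its Hessian is the constant matrix H = [[-6, 2, -6], [2, -6, 2], [-6, 2, -10]].
Leading principal minors: -6, 32, -128.
Signs alternate −, +, − ⇒ H ≺ 0 ⇒ concave.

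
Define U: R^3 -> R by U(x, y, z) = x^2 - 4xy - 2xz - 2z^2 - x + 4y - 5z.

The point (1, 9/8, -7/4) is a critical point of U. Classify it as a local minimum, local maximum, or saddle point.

saddle point

The Hessian is constant: H = [[2, -4, -2], [-4, 0, 0], [-2, 0, -4]].
Leading principal minors: Δ₁ = 2, Δ₂ = -16, Δ₃ = 64.
The minors fit neither the all-positive nor the alternating-sign pattern, so H is indefinite: a saddle point.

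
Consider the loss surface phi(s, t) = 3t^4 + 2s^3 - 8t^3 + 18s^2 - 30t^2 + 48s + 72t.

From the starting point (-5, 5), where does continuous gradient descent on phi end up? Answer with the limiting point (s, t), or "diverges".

phi is separable, so gradient descent decouples: s follows -∂phi/∂s, t follows -∂phi/∂t.
∂phi/∂s = 6(s + 2)(s + 4); at s=-5 this is 18, so s decreases.
∂phi/∂t = 12(t - 3)(t - 1)(t + 2); at t=5 this is 672, so t decreases.
The s-coordinate has no critical point in that direction and runs off to infinity.

diverges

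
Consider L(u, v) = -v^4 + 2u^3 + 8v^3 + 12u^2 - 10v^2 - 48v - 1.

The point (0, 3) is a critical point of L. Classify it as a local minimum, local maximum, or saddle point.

The mixed partial ∂²L/∂u∂v is 0, so the Hessian at any point is diag(L_uu, L_vv) = diag(12(u + 2), 4(-3v^2 + 12v - 5)).
At (0, 3): H = diag(24, 16).
Both eigenvalues are positive, so H is positive definite: a local minimum.

local minimum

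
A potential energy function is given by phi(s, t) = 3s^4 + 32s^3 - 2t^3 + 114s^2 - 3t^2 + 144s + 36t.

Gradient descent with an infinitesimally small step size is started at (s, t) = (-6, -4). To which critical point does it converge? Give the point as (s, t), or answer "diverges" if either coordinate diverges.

phi is separable, so gradient descent decouples: s follows -∂phi/∂s, t follows -∂phi/∂t.
∂phi/∂s = 12(s + 1)(s + 3)(s + 4); at s=-6 this is -360, so s increases.
∂phi/∂t = -6(t - 2)(t + 3); at t=-4 this is -36, so t increases.
s converges to its nearest critical value -4 (a local min of the s-part); t converges to -3. The iterate converges to (-4, -3).

(-4, -3)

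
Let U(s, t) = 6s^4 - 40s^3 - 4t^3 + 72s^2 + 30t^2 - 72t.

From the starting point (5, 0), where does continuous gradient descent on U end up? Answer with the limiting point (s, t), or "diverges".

(3, 2)

U is separable, so gradient descent decouples: s follows -∂U/∂s, t follows -∂U/∂t.
∂U/∂s = 24s(s - 3)(s - 2); at s=5 this is 720, so s decreases.
∂U/∂t = -12(t - 3)(t - 2); at t=0 this is -72, so t increases.
s converges to its nearest critical value 3 (a local min of the s-part); t converges to 2. The iterate converges to (3, 2).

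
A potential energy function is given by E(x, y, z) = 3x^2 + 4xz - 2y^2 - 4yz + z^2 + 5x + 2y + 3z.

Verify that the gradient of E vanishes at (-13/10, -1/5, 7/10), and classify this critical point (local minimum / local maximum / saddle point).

saddle point

∇E = (6x + 4z + 5, -4y - 4z + 2, 4x - 4y + 2z + 3); substituting (-13/10, -1/5, 7/10) gives ∇E = (0, 0, 0), so (-13/10, -1/5, 7/10) is indeed a critical point.
The Hessian is constant: H = [[6, 0, 4], [0, -4, -4], [4, -4, 2]].
Leading principal minors: Δ₁ = 6, Δ₂ = -24, Δ₃ = -80.
The minors fit neither the all-positive nor the alternating-sign pattern, so H is indefinite: a saddle point.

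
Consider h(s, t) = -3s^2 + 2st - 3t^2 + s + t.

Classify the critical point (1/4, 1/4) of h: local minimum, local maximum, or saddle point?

local maximum

The Hessian of h is constant: H = [[-6, 2], [2, -6]].
det(H) = (-6)·(-6) − 2² = 32.
det(H) > 0 and tr(H) = -12 < 0, so H is negative definite and the point is a local maximum.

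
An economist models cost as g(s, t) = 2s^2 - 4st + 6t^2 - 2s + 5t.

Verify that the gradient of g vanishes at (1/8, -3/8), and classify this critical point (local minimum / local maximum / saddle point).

∇g = (4s - 4t - 2, -4s + 12t + 5); substituting (1/8, -3/8) gives ∇g = (0, 0), so (1/8, -3/8) is indeed a critical point.
The Hessian of g is constant: H = [[4, -4], [-4, 12]].
det(H) = 4·12 − (-4)² = 32.
det(H) > 0 and tr(H) = 16 > 0, so H is positive definite and the point is a local minimum.

local minimum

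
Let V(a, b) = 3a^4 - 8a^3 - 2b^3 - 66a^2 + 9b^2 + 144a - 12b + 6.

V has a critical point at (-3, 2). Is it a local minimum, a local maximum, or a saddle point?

saddle point

The mixed partial ∂²V/∂a∂b is 0, so the Hessian at any point is diag(V_aa, V_bb) = diag(12(3a^2 - 4a - 11), 6(-2b + 3)).
At (-3, 2): H = diag(336, -6).
The eigenvalues have opposite signs, so H is indefinite: a saddle point.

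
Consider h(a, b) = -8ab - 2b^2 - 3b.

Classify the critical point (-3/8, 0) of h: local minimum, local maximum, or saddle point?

The Hessian of h is constant: H = [[0, -8], [-8, -4]].
det(H) = 0·(-4) − (-8)² = -64.
Since det(H) < 0, H is indefinite and the critical point is a saddle point.

saddle point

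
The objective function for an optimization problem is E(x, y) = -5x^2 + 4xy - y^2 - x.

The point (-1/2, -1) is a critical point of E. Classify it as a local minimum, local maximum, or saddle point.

The Hessian of E is constant: H = [[-10, 4], [4, -2]].
det(H) = (-10)·(-2) − 4² = 4.
det(H) > 0 and tr(H) = -12 < 0, so H is negative definite and the point is a local maximum.

local maximum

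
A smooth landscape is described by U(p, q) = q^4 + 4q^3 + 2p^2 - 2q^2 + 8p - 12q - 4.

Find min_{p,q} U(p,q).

-21

U(p,q) separates as A(p) + B(q) − 4, so its minimum is min A + min B − 4.
A'(p) = 4p + 8 vanishes at p ∈ {-2}; B'(q) = 4(q - 1)(q + 1)(q + 3) vanishes at q ∈ {-3, -1, 1}.
Local minima of A (where A''>0): A(-2)=-8. Local minima of B: B(-3)=-9, B(1)=-9.
So the global minimum of U is A(-2) + B(-3) − 4 = -8 − 9 − 4 = -21, attained at (-2, -3).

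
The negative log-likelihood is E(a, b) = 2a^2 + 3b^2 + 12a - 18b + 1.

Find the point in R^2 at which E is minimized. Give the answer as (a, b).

(-3, 3)

E(a,b) separates as P(a) + Q(b) + 1, so its minimum is min P + min Q + 1.
P'(a) = 4a + 12 vanishes at a ∈ {-3}; Q'(b) = 6b - 18 vanishes at b ∈ {3}.
Local minima of P (where P''>0): P(-3)=-18. Local minima of Q: Q(3)=-27.
So the global minimum of E is P(-3) + Q(3) + 1 = -18 − 27 + 1 = -44, attained at (-3, 3).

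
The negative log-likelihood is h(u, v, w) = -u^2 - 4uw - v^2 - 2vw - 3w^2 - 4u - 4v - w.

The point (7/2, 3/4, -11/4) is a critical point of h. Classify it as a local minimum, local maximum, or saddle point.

The Hessian is constant: H = [[-2, 0, -4], [0, -2, -2], [-4, -2, -6]].
Leading principal minors: Δ₁ = -2, Δ₂ = 4, Δ₃ = 16.
The minors fit neither the all-positive nor the alternating-sign pattern, so H is indefinite: a saddle point.

saddle point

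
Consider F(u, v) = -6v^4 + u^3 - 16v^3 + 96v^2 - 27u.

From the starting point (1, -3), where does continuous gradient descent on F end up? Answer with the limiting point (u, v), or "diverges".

F is separable, so gradient descent decouples: u follows -∂F/∂u, v follows -∂F/∂v.
∂F/∂u = 3(u - 3)(u + 3); at u=1 this is -24, so u increases.
∂F/∂v = -24v(v - 2)(v + 4); at v=-3 this is -360, so v increases.
u converges to its nearest critical value 3 (a local min of the u-part); v converges to 0. The iterate converges to (3, 0).

(3, 0)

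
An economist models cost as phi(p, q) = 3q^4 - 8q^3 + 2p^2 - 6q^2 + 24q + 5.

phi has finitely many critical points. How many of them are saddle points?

phi separates as a function of p plus a function of q, so ∇phi=0 decouples.
∂phi/∂p = 4p = 0 at p ∈ {0}; ∂phi/∂q = 12(q - 2)(q - 1)(q + 1) = 0 at q ∈ {-1, 1, 2}.
The Hessian is diagonal: diag(phi_pp, phi_qq). Second derivatives: phi_pp(0)=4; phi_qq(-1)=72, phi_qq(1)=-24, phi_qq(2)=36.
Saddle points occur where the two diagonal entries have opposite signs: (0, 1). Count: 1.

1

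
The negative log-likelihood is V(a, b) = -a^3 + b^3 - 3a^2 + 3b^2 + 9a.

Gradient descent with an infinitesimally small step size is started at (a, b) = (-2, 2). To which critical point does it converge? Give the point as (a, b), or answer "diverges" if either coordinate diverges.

(-3, 0)

V is separable, so gradient descent decouples: a follows -∂V/∂a, b follows -∂V/∂b.
∂V/∂a = -3(a - 1)(a + 3); at a=-2 this is 9, so a decreases.
∂V/∂b = 3b(b + 2); at b=2 this is 24, so b decreases.
a converges to its nearest critical value -3 (a local min of the a-part); b converges to 0. The iterate converges to (-3, 0).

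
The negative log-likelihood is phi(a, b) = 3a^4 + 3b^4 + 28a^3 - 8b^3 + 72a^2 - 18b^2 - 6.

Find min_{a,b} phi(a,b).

phi(a,b) separates as P(a) + Q(b) − 6, so its minimum is min P + min Q − 6.
P'(a) = 12a(a + 3)(a + 4) vanishes at a ∈ {-4, -3, 0}; Q'(b) = 12b(b - 3)(b + 1) vanishes at b ∈ {-1, 0, 3}.
Local minima of P (where P''>0): P(-4)=128, P(0)=0. Local minima of Q: Q(-1)=-7, Q(3)=-135.
So the global minimum of phi is P(0) + Q(3) − 6 = 0 − 135 − 6 = -141, attained at (0, 3).

-141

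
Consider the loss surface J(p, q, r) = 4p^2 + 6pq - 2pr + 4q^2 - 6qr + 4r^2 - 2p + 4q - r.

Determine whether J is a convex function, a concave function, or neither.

J is quadratic, so its Hessian is the constant matrix H = [[8, 6, -2], [6, 8, -6], [-2, -6, 8]].
Leading principal minors: 8, 28, 48.
All positive ⇒ H ≻ 0 ⇒ convex.

convex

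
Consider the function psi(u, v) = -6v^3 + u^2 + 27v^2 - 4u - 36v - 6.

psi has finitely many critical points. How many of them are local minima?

1

psi separates as a function of u plus a function of v, so ∇psi=0 decouples.
∂psi/∂u = 2(u - 2) = 0 at u ∈ {2}; ∂psi/∂v = -18(v - 2)(v - 1) = 0 at v ∈ {1, 2}.
The Hessian is diagonal: diag(psi_uu, psi_vv). Second derivatives: psi_uu(2)=2; psi_vv(1)=18, psi_vv(2)=-18.
Local minima occur where both diagonal entries positive: (2, 1). Count: 1.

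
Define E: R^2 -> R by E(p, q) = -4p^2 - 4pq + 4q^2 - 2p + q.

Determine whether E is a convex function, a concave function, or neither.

E is quadratic, so its Hessian is the constant matrix H = [[-8, -4], [-4, 8]].
det(H) = -80, tr(H) = 0.
det(H) < 0, so H is indefinite: neither convex nor concave.

neither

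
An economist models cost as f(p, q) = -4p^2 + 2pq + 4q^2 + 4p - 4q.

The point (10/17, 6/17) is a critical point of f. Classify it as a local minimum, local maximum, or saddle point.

saddle point

The Hessian of f is constant: H = [[-8, 2], [2, 8]].
det(H) = (-8)·8 − 2² = -68.
Since det(H) < 0, H is indefinite and the critical point is a saddle point.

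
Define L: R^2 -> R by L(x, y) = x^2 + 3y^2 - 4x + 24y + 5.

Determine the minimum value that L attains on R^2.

-47

L(x,y) separates as P(x) + Q(y) + 5, so its minimum is min P + min Q + 5.
P'(x) = 2x - 4 vanishes at x ∈ {2}; Q'(y) = 6y + 24 vanishes at y ∈ {-4}.
Local minima of P (where P''>0): P(2)=-4. Local minima of Q: Q(-4)=-48.
So the global minimum of L is P(2) + Q(-4) + 5 = -4 − 48 + 5 = -47, attained at (2, -4).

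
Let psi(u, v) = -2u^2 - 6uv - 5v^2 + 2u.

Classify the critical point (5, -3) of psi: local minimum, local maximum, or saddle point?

local maximum

The Hessian of psi is constant: H = [[-4, -6], [-6, -10]].
det(H) = (-4)·(-10) − (-6)² = 4.
det(H) > 0 and tr(H) = -14 < 0, so H is negative definite and the point is a local maximum.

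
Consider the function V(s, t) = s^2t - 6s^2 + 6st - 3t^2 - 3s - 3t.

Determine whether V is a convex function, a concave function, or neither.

neither

The term s^2t is cubic, so the Hessian is not constant.
∂²V/∂s² = 2t - 12, which takes both signs as t varies (negative for sufficiently negative t). A diagonal entry of the Hessian changing sign means the Hessian is neither positive- nor negative-semidefinite on all of R^2.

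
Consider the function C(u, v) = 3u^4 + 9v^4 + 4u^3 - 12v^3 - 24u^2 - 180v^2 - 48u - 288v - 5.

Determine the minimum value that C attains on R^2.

C(u,v) separates as P(u) + Q(v) − 5, so its minimum is min P + min Q − 5.
P'(u) = 12(u - 2)(u + 1)(u + 2) vanishes at u ∈ {-2, -1, 2}; Q'(v) = 36(v - 4)(v + 1)(v + 2) vanishes at v ∈ {-2, -1, 4}.
Local minima of P (where P''>0): P(-2)=16, P(2)=-112. Local minima of Q: Q(-2)=96, Q(4)=-2496.
So the global minimum of C is P(2) + Q(4) − 5 = -112 − 2496 − 5 = -2613, attained at (2, 4).

-2613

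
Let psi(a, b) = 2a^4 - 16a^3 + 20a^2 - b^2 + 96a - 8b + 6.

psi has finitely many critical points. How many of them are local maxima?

1

psi separates as a function of a plus a function of b, so ∇psi=0 decouples.
∂psi/∂a = 8(a - 4)(a - 3)(a + 1) = 0 at a ∈ {-1, 3, 4}; ∂psi/∂b = -2(b + 4) = 0 at b ∈ {-4}.
The Hessian is diagonal: diag(psi_aa, psi_bb). Second derivatives: psi_aa(-1)=160, psi_aa(3)=-32, psi_aa(4)=40; psi_bb(-4)=-2.
Local maxima occur where both diagonal entries negative: (3, -4). Count: 1.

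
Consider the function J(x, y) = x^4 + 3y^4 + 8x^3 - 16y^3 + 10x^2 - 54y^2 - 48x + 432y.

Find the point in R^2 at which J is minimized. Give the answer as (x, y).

J(x,y) separates as P(x) + Q(y), so its minimum is min P + min Q.
P'(x) = 4(x - 1)(x + 3)(x + 4) vanishes at x ∈ {-4, -3, 1}; Q'(y) = 12(y - 4)(y - 3)(y + 3) vanishes at y ∈ {-3, 3, 4}.
Local minima of P (where P''>0): P(-4)=96, P(1)=-29. Local minima of Q: Q(-3)=-1107, Q(4)=608.
So the global minimum of J is P(1) + Q(-3) = -29 − 1107 = -1136, attained at (1, -3).

(1, -3)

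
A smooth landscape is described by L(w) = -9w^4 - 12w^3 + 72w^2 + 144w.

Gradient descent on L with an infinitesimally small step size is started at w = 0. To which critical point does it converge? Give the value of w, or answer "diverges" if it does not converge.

L'(w) = -36(w - 2)(w + 1)(w + 2), so L'(0) = 144.
Gradient descent moves in the -L' direction, i.e. w is decreasing.
The nearest critical point in that direction is w = -1, where L'' = 108 > 0 (a local minimum). The iterate converges there.

-1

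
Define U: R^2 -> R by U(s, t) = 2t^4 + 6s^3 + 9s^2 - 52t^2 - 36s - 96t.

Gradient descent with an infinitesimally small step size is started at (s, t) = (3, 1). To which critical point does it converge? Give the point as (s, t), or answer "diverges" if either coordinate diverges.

(1, 4)

U is separable, so gradient descent decouples: s follows -∂U/∂s, t follows -∂U/∂t.
∂U/∂s = 18(s - 1)(s + 2); at s=3 this is 180, so s decreases.
∂U/∂t = 8(t - 4)(t + 1)(t + 3); at t=1 this is -192, so t increases.
s converges to its nearest critical value 1 (a local min of the s-part); t converges to 4. The iterate converges to (1, 4).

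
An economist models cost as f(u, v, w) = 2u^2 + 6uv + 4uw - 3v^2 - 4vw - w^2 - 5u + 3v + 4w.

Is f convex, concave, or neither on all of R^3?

neither

f is quadratic, so its Hessian is the constant matrix H = [[4, 6, 4], [6, -6, -4], [4, -4, -2]].
Leading principal minors: 4, -60, -40.
Neither pattern holds ⇒ H is indefinite ⇒ neither convex nor concave.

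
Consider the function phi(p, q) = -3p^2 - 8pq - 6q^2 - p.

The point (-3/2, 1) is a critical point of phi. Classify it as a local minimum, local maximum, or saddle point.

local maximum

The Hessian of phi is constant: H = [[-6, -8], [-8, -12]].
det(H) = (-6)·(-12) − (-8)² = 8.
det(H) > 0 and tr(H) = -18 < 0, so H is negative definite and the point is a local maximum.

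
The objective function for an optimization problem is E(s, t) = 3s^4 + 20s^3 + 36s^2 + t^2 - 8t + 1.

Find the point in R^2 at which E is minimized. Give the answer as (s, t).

(0, 4)

E(s,t) separates as P(s) + Q(t) + 1, so its minimum is min P + min Q + 1.
P'(s) = 12s(s + 2)(s + 3) vanishes at s ∈ {-3, -2, 0}; Q'(t) = 2(t - 4) vanishes at t ∈ {4}.
Local minima of P (where P''>0): P(-3)=27, P(0)=0. Local minima of Q: Q(4)=-16.
So the global minimum of E is P(0) + Q(4) + 1 = 0 − 16 + 1 = -15, attained at (0, 4).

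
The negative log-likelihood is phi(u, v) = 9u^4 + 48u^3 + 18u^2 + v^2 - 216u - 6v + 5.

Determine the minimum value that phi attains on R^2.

phi(u,v) separates as P(u) + Q(v) + 5, so its minimum is min P + min Q + 5.
P'(u) = 36(u - 1)(u + 2)(u + 3) vanishes at u ∈ {-3, -2, 1}; Q'(v) = 2v - 6 vanishes at v ∈ {3}.
Local minima of P (where P''>0): P(-3)=243, P(1)=-141. Local minima of Q: Q(3)=-9.
So the global minimum of phi is P(1) + Q(3) + 5 = -141 − 9 + 5 = -145, attained at (1, 3).

-145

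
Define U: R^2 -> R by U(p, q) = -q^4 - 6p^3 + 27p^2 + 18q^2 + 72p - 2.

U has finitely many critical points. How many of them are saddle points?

3

U separates as a function of p plus a function of q, so ∇U=0 decouples.
∂U/∂p = -18(p - 4)(p + 1) = 0 at p ∈ {-1, 4}; ∂U/∂q = -4q(q - 3)(q + 3) = 0 at q ∈ {-3, 0, 3}.
The Hessian is diagonal: diag(U_pp, U_qq). Second derivatives: U_pp(-1)=90, U_pp(4)=-90; U_qq(-3)=-72, U_qq(0)=36, U_qq(3)=-72.
Saddle points occur where the two diagonal entries have opposite signs: (-1, -3), (-1, 3), (4, 0). Count: 3.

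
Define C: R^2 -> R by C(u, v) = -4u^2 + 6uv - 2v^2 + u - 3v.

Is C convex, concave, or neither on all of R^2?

C is quadratic, so its Hessian is the constant matrix H = [[-8, 6], [6, -4]].
det(H) = -4, tr(H) = -12.
det(H) < 0, so H is indefinite: neither convex nor concave.

neither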